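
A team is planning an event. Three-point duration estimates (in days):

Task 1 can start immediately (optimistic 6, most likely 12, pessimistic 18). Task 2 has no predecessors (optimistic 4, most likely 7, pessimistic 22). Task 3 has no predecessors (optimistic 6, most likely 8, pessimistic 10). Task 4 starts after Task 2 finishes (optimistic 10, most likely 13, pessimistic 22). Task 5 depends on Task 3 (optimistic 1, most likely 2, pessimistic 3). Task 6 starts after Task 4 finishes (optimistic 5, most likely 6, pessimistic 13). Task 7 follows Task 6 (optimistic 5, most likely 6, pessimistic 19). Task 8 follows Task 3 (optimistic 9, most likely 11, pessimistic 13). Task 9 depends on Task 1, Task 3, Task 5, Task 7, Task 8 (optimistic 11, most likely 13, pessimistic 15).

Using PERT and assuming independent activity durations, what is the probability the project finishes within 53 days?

te_Task 1 = (6 + 4·12 + 18)/6 = 72/6 = 12; σ²_Task 1 = ((18−6)/6)² = 4.000
te_Task 2 = (4 + 4·7 + 22)/6 = 54/6 = 9; σ²_Task 2 = ((22−4)/6)² = 9.000
te_Task 3 = (6 + 4·8 + 10)/6 = 48/6 = 8; σ²_Task 3 = ((10−6)/6)² = 0.444
te_Task 4 = (10 + 4·13 + 22)/6 = 84/6 = 14; σ²_Task 4 = ((22−10)/6)² = 4.000
te_Task 5 = (1 + 4·2 + 3)/6 = 12/6 = 2; σ²_Task 5 = ((3−1)/6)² = 0.111
te_Task 6 = (5 + 4·6 + 13)/6 = 42/6 = 7; σ²_Task 6 = ((13−5)/6)² = 1.778
te_Task 7 = (5 + 4·6 + 19)/6 = 48/6 = 8; σ²_Task 7 = ((19−5)/6)² = 5.444
te_Task 8 = (9 + 4·11 + 13)/6 = 66/6 = 11; σ²_Task 8 = ((13−9)/6)² = 0.444
te_Task 9 = (11 + 4·13 + 15)/6 = 78/6 = 13; σ²_Task 9 = ((15−11)/6)² = 0.444

Forward pass:
ES_Task 1 = 0; EF_Task 1 = 12
ES_Task 2 = 0; EF_Task 2 = 9
ES_Task 3 = 0; EF_Task 3 = 8
ES_Task 4 = 9; EF_Task 4 = 9+14 = 23
ES_Task 5 = 8; EF_Task 5 = 8+2 = 10
ES_Task 6 = 23; EF_Task 6 = 23+7 = 30
ES_Task 7 = 30; EF_Task 7 = 30+8 = 38
ES_Task 8 = 8; EF_Task 8 = 8+11 = 19
ES_Task 9 = max(EF_Task 1=12, EF_Task 3=8, EF_Task 5=10, EF_Task 7=38, EF_Task 8=19) = 38; EF_Task 9 = 38+13 = 51
Expected project duration μ = 51 days. Critical path: Task 2 → Task 4 → Task 6 → Task 7 → Task 9.

Variance along critical path = 9.000 + 4.000 + 1.778 + 5.444 + 0.444 = 20.667; σ = √20.667 = 4.546 days.
Z = (53 − 51) / 4.546 = 0.440
P(T ≤ 53) = Φ(0.440) ≈ 0.670

0.670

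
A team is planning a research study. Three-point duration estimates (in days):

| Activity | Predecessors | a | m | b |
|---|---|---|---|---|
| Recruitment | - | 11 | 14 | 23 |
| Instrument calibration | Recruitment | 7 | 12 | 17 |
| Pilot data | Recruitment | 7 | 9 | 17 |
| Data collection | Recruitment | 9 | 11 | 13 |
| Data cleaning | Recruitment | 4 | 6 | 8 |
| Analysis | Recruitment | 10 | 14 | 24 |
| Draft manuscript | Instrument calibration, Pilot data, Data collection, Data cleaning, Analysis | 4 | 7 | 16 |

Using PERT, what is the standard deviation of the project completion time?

te_Recruitment = (11 + 4·14 + 23)/6 = 90/6 = 15; σ²_Recruitment = ((23−11)/6)² = 4.000
te_Instrument calibration = (7 + 4·12 + 17)/6 = 72/6 = 12; σ²_Instrument calibration = ((17−7)/6)² = 2.778
te_Pilot data = (7 + 4·9 + 17)/6 = 60/6 = 10; σ²_Pilot data = ((17−7)/6)² = 2.778
te_Data collection = (9 + 4·11 + 13)/6 = 66/6 = 11; σ²_Data collection = ((13−9)/6)² = 0.444
te_Data cleaning = (4 + 4·6 + 8)/6 = 36/6 = 6; σ²_Data cleaning = ((8−4)/6)² = 0.444
te_Analysis = (10 + 4·14 + 24)/6 = 90/6 = 15; σ²_Analysis = ((24−10)/6)² = 5.444
te_Draft manuscript = (4 + 4·7 + 16)/6 = 48/6 = 8; σ²_Draft manuscript = ((16−4)/6)² = 4.000

Forward pass:
ES_Recruitment = 0; EF_Recruitment = 15
ES_Instrument calibration = 15; EF_Instrument calibration = 15+12 = 27
ES_Pilot data = 15; EF_Pilot data = 15+10 = 25
ES_Data collection = 15; EF_Data collection = 15+11 = 26
ES_Data cleaning = 15; EF_Data cleaning = 15+6 = 21
ES_Analysis = 15; EF_Analysis = 15+15 = 30
ES_Draft manuscript = max(EF_Instrument calibration=27, EF_Pilot data=25, EF_Data collection=26, EF_Data cleaning=21, EF_Analysis=30) = 30; EF_Draft manuscript = 30+8 = 38
Expected project duration μ = 38 days. Critical path: Recruitment → Analysis → Draft manuscript.

Variance along critical path = 4.000 + 5.444 + 4.000 = 13.444
σ = √13.444 = 3.667 days

3.67 days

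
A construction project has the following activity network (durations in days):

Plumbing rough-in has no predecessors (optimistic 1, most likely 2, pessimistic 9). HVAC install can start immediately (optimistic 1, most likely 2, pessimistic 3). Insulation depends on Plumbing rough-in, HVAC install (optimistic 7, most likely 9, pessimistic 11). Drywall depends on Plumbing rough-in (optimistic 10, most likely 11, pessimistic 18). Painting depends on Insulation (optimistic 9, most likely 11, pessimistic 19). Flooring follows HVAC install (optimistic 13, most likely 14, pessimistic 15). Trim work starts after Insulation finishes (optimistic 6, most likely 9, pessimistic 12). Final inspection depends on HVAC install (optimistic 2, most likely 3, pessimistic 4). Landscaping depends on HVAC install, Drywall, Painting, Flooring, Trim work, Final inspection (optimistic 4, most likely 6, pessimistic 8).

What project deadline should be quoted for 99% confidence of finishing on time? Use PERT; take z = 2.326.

te_Plumbing rough-in = (1 + 4·2 + 9)/6 = 18/6 = 3; σ²_Plumbing rough-in = ((9−1)/6)² = 1.778
te_HVAC install = (1 + 4·2 + 3)/6 = 12/6 = 2; σ²_HVAC install = ((3−1)/6)² = 0.111
te_Insulation = (7 + 4·9 + 11)/6 = 54/6 = 9; σ²_Insulation = ((11−7)/6)² = 0.444
te_Drywall = (10 + 4·11 + 18)/6 = 72/6 = 12; σ²_Drywall = ((18−10)/6)² = 1.778
te_Painting = (9 + 4·11 + 19)/6 = 72/6 = 12; σ²_Painting = ((19−9)/6)² = 2.778
te_Flooring = (13 + 4·14 + 15)/6 = 84/6 = 14; σ²_Flooring = ((15−13)/6)² = 0.111
te_Trim work = (6 + 4·9 + 12)/6 = 54/6 = 9; σ²_Trim work = ((12−6)/6)² = 1.000
te_Final inspection = (2 + 4·3 + 4)/6 = 18/6 = 3; σ²_Final inspection = ((4−2)/6)² = 0.111
te_Landscaping = (4 + 4·6 + 8)/6 = 36/6 = 6; σ²_Landscaping = ((8−4)/6)² = 0.444

Forward pass:
ES_Plumbing rough-in = 0; EF_Plumbing rough-in = 3
ES_HVAC install = 0; EF_HVAC install = 2
ES_Insulation = max(EF_Plumbing rough-in=3, EF_HVAC install=2) = 3; EF_Insulation = 3+9 = 12
ES_Drywall = 3; EF_Drywall = 3+12 = 15
ES_Painting = 12; EF_Painting = 12+12 = 24
ES_Flooring = 2; EF_Flooring = 2+14 = 16
ES_Trim work = 12; EF_Trim work = 12+9 = 21
ES_Final inspection = 2; EF_Final inspection = 2+3 = 5
ES_Landscaping = max(EF_HVAC install=2, EF_Drywall=15, EF_Painting=24, EF_Flooring=16, EF_Trim work=21, EF_Final inspection=5) = 24; EF_Landscaping = 24+6 = 30
Expected project duration μ = 30 days. Critical path: Plumbing rough-in → Insulation → Painting → Landscaping.

Variance along critical path = 1.778 + 0.444 + 2.778 + 0.444 = 5.444; σ = 2.333 days.
D = μ + z·σ = 30 + 2.326·2.333 = 35.4 days

35.4 days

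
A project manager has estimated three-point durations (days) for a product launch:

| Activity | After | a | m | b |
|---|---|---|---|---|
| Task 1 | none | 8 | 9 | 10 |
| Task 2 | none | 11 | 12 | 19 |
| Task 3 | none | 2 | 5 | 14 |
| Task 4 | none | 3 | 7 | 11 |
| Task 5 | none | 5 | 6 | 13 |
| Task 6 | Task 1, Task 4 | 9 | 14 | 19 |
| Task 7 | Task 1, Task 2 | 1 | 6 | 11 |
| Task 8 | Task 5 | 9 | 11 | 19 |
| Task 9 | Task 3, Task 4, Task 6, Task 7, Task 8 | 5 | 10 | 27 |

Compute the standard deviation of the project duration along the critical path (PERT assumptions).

4.04 days

te_Task 1 = (8 + 4·9 + 10)/6 = 54/6 = 9; σ²_Task 1 = ((10−8)/6)² = 0.111
te_Task 2 = (11 + 4·12 + 19)/6 = 78/6 = 13; σ²_Task 2 = ((19−11)/6)² = 1.778
te_Task 3 = (2 + 4·5 + 14)/6 = 36/6 = 6; σ²_Task 3 = ((14−2)/6)² = 4.000
te_Task 4 = (3 + 4·7 + 11)/6 = 42/6 = 7; σ²_Task 4 = ((11−3)/6)² = 1.778
te_Task 5 = (5 + 4·6 + 13)/6 = 42/6 = 7; σ²_Task 5 = ((13−5)/6)² = 1.778
te_Task 6 = (9 + 4·14 + 19)/6 = 84/6 = 14; σ²_Task 6 = ((19−9)/6)² = 2.778
te_Task 7 = (1 + 4·6 + 11)/6 = 36/6 = 6; σ²_Task 7 = ((11−1)/6)² = 2.778
te_Task 8 = (9 + 4·11 + 19)/6 = 72/6 = 12; σ²_Task 8 = ((19−9)/6)² = 2.778
te_Task 9 = (5 + 4·10 + 27)/6 = 72/6 = 12; σ²_Task 9 = ((27−5)/6)² = 13.444

Forward pass:
ES_Task 1 = 0; EF_Task 1 = 9
ES_Task 2 = 0; EF_Task 2 = 13
ES_Task 3 = 0; EF_Task 3 = 6
ES_Task 4 = 0; EF_Task 4 = 7
ES_Task 5 = 0; EF_Task 5 = 7
ES_Task 6 = max(EF_Task 1=9, EF_Task 4=7) = 9; EF_Task 6 = 9+14 = 23
ES_Task 7 = max(EF_Task 1=9, EF_Task 2=13) = 13; EF_Task 7 = 13+6 = 19
ES_Task 8 = 7; EF_Task 8 = 7+12 = 19
ES_Task 9 = max(EF_Task 3=6, EF_Task 4=7, EF_Task 6=23, EF_Task 7=19, EF_Task 8=19) = 23; EF_Task 9 = 23+12 = 35
Expected project duration μ = 35 days. Critical path: Task 1 → Task 6 → Task 9.

Variance along critical path = 0.111 + 2.778 + 13.444 = 16.333
σ = √16.333 = 4.041 days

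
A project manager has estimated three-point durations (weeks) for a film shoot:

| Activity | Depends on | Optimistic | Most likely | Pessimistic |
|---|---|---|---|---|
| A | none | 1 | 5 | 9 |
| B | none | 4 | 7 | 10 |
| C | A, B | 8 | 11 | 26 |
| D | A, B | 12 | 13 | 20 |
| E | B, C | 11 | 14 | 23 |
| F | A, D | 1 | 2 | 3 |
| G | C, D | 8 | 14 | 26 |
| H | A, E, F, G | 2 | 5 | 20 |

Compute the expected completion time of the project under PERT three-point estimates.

43 weeks

te_A = (1 + 4·5 + 9)/6 = 30/6 = 5
te_B = (4 + 4·7 + 10)/6 = 42/6 = 7
te_C = (8 + 4·11 + 26)/6 = 78/6 = 13
te_D = (12 + 4·13 + 20)/6 = 84/6 = 14
te_E = (11 + 4·14 + 23)/6 = 90/6 = 15
te_F = (1 + 4·2 + 3)/6 = 12/6 = 2
te_G = (8 + 4·14 + 26)/6 = 90/6 = 15
te_H = (2 + 4·5 + 20)/6 = 42/6 = 7

Forward pass:
ES_A = 0; EF_A = 5
ES_B = 0; EF_B = 7
ES_C = max(EF_A=5, EF_B=7) = 7; EF_C = 7+13 = 20
ES_D = max(EF_A=5, EF_B=7) = 7; EF_D = 7+14 = 21
ES_E = max(EF_B=7, EF_C=20) = 20; EF_E = 20+15 = 35
ES_F = max(EF_A=5, EF_D=21) = 21; EF_F = 21+2 = 23
ES_G = max(EF_C=20, EF_D=21) = 21; EF_G = 21+15 = 36
ES_H = max(EF_A=5, EF_E=35, EF_F=23, EF_G=36) = 36; EF_H = 36+7 = 43
Expected project duration μ = 43 weeks. Critical path: B → D → G → H.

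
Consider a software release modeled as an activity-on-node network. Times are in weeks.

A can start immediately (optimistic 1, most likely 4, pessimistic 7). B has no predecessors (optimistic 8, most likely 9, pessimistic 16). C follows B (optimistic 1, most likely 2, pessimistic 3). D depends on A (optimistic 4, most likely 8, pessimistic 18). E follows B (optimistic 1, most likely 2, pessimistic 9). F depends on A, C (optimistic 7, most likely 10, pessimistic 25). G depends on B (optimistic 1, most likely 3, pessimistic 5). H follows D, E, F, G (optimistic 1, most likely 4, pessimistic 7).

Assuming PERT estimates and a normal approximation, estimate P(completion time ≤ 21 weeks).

te_A = (1 + 4·4 + 7)/6 = 24/6 = 4; σ²_A = ((7−1)/6)² = 1.000
te_B = (8 + 4·9 + 16)/6 = 60/6 = 10; σ²_B = ((16−8)/6)² = 1.778
te_C = (1 + 4·2 + 3)/6 = 12/6 = 2; σ²_C = ((3−1)/6)² = 0.111
te_D = (4 + 4·8 + 18)/6 = 54/6 = 9; σ²_D = ((18−4)/6)² = 5.444
te_E = (1 + 4·2 + 9)/6 = 18/6 = 3; σ²_E = ((9−1)/6)² = 1.778
te_F = (7 + 4·10 + 25)/6 = 72/6 = 12; σ²_F = ((25−7)/6)² = 9.000
te_G = (1 + 4·3 + 5)/6 = 18/6 = 3; σ²_G = ((5−1)/6)² = 0.444
te_H = (1 + 4·4 + 7)/6 = 24/6 = 4; σ²_H = ((7−1)/6)² = 1.000

Forward pass:
ES_A = 0; EF_A = 4
ES_B = 0; EF_B = 10
ES_C = 10; EF_C = 10+2 = 12
ES_D = 4; EF_D = 4+9 = 13
ES_E = 10; EF_E = 10+3 = 13
ES_F = max(EF_A=4, EF_C=12) = 12; EF_F = 12+12 = 24
ES_G = 10; EF_G = 10+3 = 13
ES_H = max(EF_D=13, EF_E=13, EF_F=24, EF_G=13) = 24; EF_H = 24+4 = 28
Expected project duration μ = 28 weeks. Critical path: B → C → F → H.

Variance along critical path = 1.778 + 0.111 + 9.000 + 1.000 = 11.889; σ = √11.889 = 3.448 weeks.
Z = (21 − 28) / 3.448 = -2.030
P(T ≤ 21) = Φ(-2.030) ≈ 0.021

0.021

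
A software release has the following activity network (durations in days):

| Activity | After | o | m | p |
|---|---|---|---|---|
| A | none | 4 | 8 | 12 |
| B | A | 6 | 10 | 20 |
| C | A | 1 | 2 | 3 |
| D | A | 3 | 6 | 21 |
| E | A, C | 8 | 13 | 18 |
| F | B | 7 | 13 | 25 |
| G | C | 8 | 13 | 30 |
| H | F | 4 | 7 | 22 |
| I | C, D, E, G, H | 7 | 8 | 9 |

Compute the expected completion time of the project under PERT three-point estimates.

50 days

te_A = (4 + 4·8 + 12)/6 = 48/6 = 8
te_B = (6 + 4·10 + 20)/6 = 66/6 = 11
te_C = (1 + 4·2 + 3)/6 = 12/6 = 2
te_D = (3 + 4·6 + 21)/6 = 48/6 = 8
te_E = (8 + 4·13 + 18)/6 = 78/6 = 13
te_F = (7 + 4·13 + 25)/6 = 84/6 = 14
te_G = (8 + 4·13 + 30)/6 = 90/6 = 15
te_H = (4 + 4·7 + 22)/6 = 54/6 = 9
te_I = (7 + 4·8 + 9)/6 = 48/6 = 8

Forward pass:
ES_A = 0; EF_A = 8
ES_B = 8; EF_B = 8+11 = 19
ES_C = 8; EF_C = 8+2 = 10
ES_D = 8; EF_D = 8+8 = 16
ES_E = max(EF_A=8, EF_C=10) = 10; EF_E = 10+13 = 23
ES_F = 19; EF_F = 19+14 = 33
ES_G = 10; EF_G = 10+15 = 25
ES_H = 33; EF_H = 33+9 = 42
ES_I = max(EF_C=10, EF_D=16, EF_E=23, EF_G=25, EF_H=42) = 42; EF_I = 42+8 = 50
Expected project duration μ = 50 days. Critical path: A → B → F → H → I.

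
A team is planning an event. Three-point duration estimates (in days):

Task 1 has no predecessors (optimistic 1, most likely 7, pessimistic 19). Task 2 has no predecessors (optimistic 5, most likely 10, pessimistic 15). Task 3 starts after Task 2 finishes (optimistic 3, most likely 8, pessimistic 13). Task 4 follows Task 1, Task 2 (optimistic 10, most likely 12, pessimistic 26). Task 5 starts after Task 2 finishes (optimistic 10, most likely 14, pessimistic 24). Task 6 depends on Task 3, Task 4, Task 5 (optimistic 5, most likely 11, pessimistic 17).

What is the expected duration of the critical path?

36 days

te_Task 1 = (1 + 4·7 + 19)/6 = 48/6 = 8
te_Task 2 = (5 + 4·10 + 15)/6 = 60/6 = 10
te_Task 3 = (3 + 4·8 + 13)/6 = 48/6 = 8
te_Task 4 = (10 + 4·12 + 26)/6 = 84/6 = 14
te_Task 5 = (10 + 4·14 + 24)/6 = 90/6 = 15
te_Task 6 = (5 + 4·11 + 17)/6 = 66/6 = 11

Forward pass:
ES_Task 1 = 0; EF_Task 1 = 8
ES_Task 2 = 0; EF_Task 2 = 10
ES_Task 3 = 10; EF_Task 3 = 10+8 = 18
ES_Task 4 = max(EF_Task 1=8, EF_Task 2=10) = 10; EF_Task 4 = 10+14 = 24
ES_Task 5 = 10; EF_Task 5 = 10+15 = 25
ES_Task 6 = max(EF_Task 3=18, EF_Task 4=24, EF_Task 5=25) = 25; EF_Task 6 = 25+11 = 36
Expected project duration μ = 36 days. Critical path: Task 2 → Task 5 → Task 6.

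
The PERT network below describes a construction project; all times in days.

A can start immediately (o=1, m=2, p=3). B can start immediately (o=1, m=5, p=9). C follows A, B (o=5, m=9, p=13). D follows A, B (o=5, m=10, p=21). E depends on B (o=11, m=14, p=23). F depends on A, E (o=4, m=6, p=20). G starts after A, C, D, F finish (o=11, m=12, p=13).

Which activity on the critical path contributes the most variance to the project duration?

F

te_A = (1 + 4·2 + 3)/6 = 12/6 = 2; σ²_A = ((3−1)/6)² = 0.111
te_B = (1 + 4·5 + 9)/6 = 30/6 = 5; σ²_B = ((9−1)/6)² = 1.778
te_C = (5 + 4·9 + 13)/6 = 54/6 = 9; σ²_C = ((13−5)/6)² = 1.778
te_D = (5 + 4·10 + 21)/6 = 66/6 = 11; σ²_D = ((21−5)/6)² = 7.111
te_E = (11 + 4·14 + 23)/6 = 90/6 = 15; σ²_E = ((23−11)/6)² = 4.000
te_F = (4 + 4·6 + 20)/6 = 48/6 = 8; σ²_F = ((20−4)/6)² = 7.111
te_G = (11 + 4·12 + 13)/6 = 72/6 = 12; σ²_G = ((13−11)/6)² = 0.111

Forward pass:
ES_A = 0; EF_A = 2
ES_B = 0; EF_B = 5
ES_C = max(EF_A=2, EF_B=5) = 5; EF_C = 5+9 = 14
ES_D = max(EF_A=2, EF_B=5) = 5; EF_D = 5+11 = 16
ES_E = 5; EF_E = 5+15 = 20
ES_F = max(EF_A=2, EF_E=20) = 20; EF_F = 20+8 = 28
ES_G = max(EF_A=2, EF_C=14, EF_D=16, EF_F=28) = 28; EF_G = 28+12 = 40
Expected project duration μ = 40 days. Critical path: B → E → F → G.

Variances on critical path: σ²_B=1.778, σ²_E=4.000, σ²_F=7.111, σ²_G=0.111.
Largest is σ²_F = 7.111.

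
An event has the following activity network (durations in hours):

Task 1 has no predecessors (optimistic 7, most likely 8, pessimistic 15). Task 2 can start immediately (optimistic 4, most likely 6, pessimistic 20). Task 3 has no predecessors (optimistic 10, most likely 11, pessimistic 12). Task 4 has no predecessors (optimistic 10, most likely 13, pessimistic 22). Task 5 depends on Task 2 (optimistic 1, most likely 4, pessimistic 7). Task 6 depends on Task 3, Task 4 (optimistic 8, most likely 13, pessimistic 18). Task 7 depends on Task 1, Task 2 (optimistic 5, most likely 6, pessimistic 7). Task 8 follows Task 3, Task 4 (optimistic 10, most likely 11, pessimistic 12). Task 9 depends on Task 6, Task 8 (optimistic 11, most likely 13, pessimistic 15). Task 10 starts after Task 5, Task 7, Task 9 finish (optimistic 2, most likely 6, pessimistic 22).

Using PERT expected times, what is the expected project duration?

te_Task 1 = (7 + 4·8 + 15)/6 = 54/6 = 9
te_Task 2 = (4 + 4·6 + 20)/6 = 48/6 = 8
te_Task 3 = (10 + 4·11 + 12)/6 = 66/6 = 11
te_Task 4 = (10 + 4·13 + 22)/6 = 84/6 = 14
te_Task 5 = (1 + 4·4 + 7)/6 = 24/6 = 4
te_Task 6 = (8 + 4·13 + 18)/6 = 78/6 = 13
te_Task 7 = (5 + 4·6 + 7)/6 = 36/6 = 6
te_Task 8 = (10 + 4·11 + 12)/6 = 66/6 = 11
te_Task 9 = (11 + 4·13 + 15)/6 = 78/6 = 13
te_Task 10 = (2 + 4·6 + 22)/6 = 48/6 = 8

Forward pass:
ES_Task 1 = 0; EF_Task 1 = 9
ES_Task 2 = 0; EF_Task 2 = 8
ES_Task 3 = 0; EF_Task 3 = 11
ES_Task 4 = 0; EF_Task 4 = 14
ES_Task 5 = 8; EF_Task 5 = 8+4 = 12
ES_Task 6 = max(EF_Task 3=11, EF_Task 4=14) = 14; EF_Task 6 = 14+13 = 27
ES_Task 7 = max(EF_Task 1=9, EF_Task 2=8) = 9; EF_Task 7 = 9+6 = 15
ES_Task 8 = max(EF_Task 3=11, EF_Task 4=14) = 14; EF_Task 8 = 14+11 = 25
ES_Task 9 = max(EF_Task 6=27, EF_Task 8=25) = 27; EF_Task 9 = 27+13 = 40
ES_Task 10 = max(EF_Task 5=12, EF_Task 7=15, EF_Task 9=40) = 40; EF_Task 10 = 40+8 = 48
Expected project duration μ = 48 hours. Critical path: Task 4 → Task 6 → Task 9 → Task 10.

48 hours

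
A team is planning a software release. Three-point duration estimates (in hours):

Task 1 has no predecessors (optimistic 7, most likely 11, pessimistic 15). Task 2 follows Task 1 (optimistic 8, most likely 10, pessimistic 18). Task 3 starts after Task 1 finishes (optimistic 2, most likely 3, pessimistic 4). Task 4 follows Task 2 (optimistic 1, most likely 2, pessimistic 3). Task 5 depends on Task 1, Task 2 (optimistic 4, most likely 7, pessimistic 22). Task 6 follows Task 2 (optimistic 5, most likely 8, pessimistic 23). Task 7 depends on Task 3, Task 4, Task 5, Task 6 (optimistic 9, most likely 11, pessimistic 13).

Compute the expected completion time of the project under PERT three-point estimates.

43 hours

te_Task 1 = (7 + 4·11 + 15)/6 = 66/6 = 11
te_Task 2 = (8 + 4·10 + 18)/6 = 66/6 = 11
te_Task 3 = (2 + 4·3 + 4)/6 = 18/6 = 3
te_Task 4 = (1 + 4·2 + 3)/6 = 12/6 = 2
te_Task 5 = (4 + 4·7 + 22)/6 = 54/6 = 9
te_Task 6 = (5 + 4·8 + 23)/6 = 60/6 = 10
te_Task 7 = (9 + 4·11 + 13)/6 = 66/6 = 11

Forward pass:
ES_Task 1 = 0; EF_Task 1 = 11
ES_Task 2 = 11; EF_Task 2 = 11+11 = 22
ES_Task 3 = 11; EF_Task 3 = 11+3 = 14
ES_Task 4 = 22; EF_Task 4 = 22+2 = 24
ES_Task 5 = max(EF_Task 1=11, EF_Task 2=22) = 22; EF_Task 5 = 22+9 = 31
ES_Task 6 = 22; EF_Task 6 = 22+10 = 32
ES_Task 7 = max(EF_Task 3=14, EF_Task 4=24, EF_Task 5=31, EF_Task 6=32) = 32; EF_Task 7 = 32+11 = 43
Expected project duration μ = 43 hours. Critical path: Task 1 → Task 2 → Task 6 → Task 7.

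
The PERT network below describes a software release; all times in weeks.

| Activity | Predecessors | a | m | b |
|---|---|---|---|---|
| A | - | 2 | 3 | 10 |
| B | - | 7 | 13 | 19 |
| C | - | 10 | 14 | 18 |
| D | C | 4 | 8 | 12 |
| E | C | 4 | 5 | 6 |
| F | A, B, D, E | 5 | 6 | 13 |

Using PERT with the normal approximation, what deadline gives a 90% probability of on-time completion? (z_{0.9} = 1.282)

32.0 weeks

te_A = (2 + 4·3 + 10)/6 = 24/6 = 4; σ²_A = ((10−2)/6)² = 1.778
te_B = (7 + 4·13 + 19)/6 = 78/6 = 13; σ²_B = ((19−7)/6)² = 4.000
te_C = (10 + 4·14 + 18)/6 = 84/6 = 14; σ²_C = ((18−10)/6)² = 1.778
te_D = (4 + 4·8 + 12)/6 = 48/6 = 8; σ²_D = ((12−4)/6)² = 1.778
te_E = (4 + 4·5 + 6)/6 = 30/6 = 5; σ²_E = ((6−4)/6)² = 0.111
te_F = (5 + 4·6 + 13)/6 = 42/6 = 7; σ²_F = ((13−5)/6)² = 1.778

Forward pass:
ES_A = 0; EF_A = 4
ES_B = 0; EF_B = 13
ES_C = 0; EF_C = 14
ES_D = 14; EF_D = 14+8 = 22
ES_E = 14; EF_E = 14+5 = 19
ES_F = max(EF_A=4, EF_B=13, EF_D=22, EF_E=19) = 22; EF_F = 22+7 = 29
Expected project duration μ = 29 weeks. Critical path: C → D → F.

Variance along critical path = 1.778 + 1.778 + 1.778 = 5.333; σ = 2.309 weeks.
D = μ + z·σ = 29 + 1.282·2.309 = 32.0 weeks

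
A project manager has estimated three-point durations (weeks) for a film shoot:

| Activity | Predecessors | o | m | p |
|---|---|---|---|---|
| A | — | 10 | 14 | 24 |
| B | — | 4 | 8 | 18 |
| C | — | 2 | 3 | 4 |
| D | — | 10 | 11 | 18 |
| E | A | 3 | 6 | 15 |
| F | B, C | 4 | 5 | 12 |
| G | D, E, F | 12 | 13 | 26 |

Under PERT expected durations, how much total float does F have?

7 weeks

te_A = (10 + 4·14 + 24)/6 = 90/6 = 15
te_B = (4 + 4·8 + 18)/6 = 54/6 = 9
te_C = (2 + 4·3 + 4)/6 = 18/6 = 3
te_D = (10 + 4·11 + 18)/6 = 72/6 = 12
te_E = (3 + 4·6 + 15)/6 = 42/6 = 7
te_F = (4 + 4·5 + 12)/6 = 36/6 = 6
te_G = (12 + 4·13 + 26)/6 = 90/6 = 15

Forward pass:
ES_A = 0; EF_A = 15
ES_B = 0; EF_B = 9
ES_C = 0; EF_C = 3
ES_D = 0; EF_D = 12
ES_E = 15; EF_E = 15+7 = 22
ES_F = max(EF_B=9, EF_C=3) = 9; EF_F = 9+6 = 15
ES_G = max(EF_D=12, EF_E=22, EF_F=15) = 22; EF_G = 22+15 = 37
Expected project duration μ = 37 weeks. Critical path: A → E → G.

Backward pass:
LF_G = 37; LS_G = 37−15 = 22
LF_F = LS_G = 22; LS_F = 22−6 = 16
LF_E = LS_G = 22; LS_E = 22−7 = 15
LF_D = LS_G = 22; LS_D = 22−12 = 10
LF_C = LS_F = 16; LS_C = 16−3 = 13
LF_B = LS_F = 16; LS_B = 16−9 = 7
LF_A = LS_E = 15; LS_A = 15−15 = 0
Slack_F = LS_F − ES_F = 16 − 9 = 7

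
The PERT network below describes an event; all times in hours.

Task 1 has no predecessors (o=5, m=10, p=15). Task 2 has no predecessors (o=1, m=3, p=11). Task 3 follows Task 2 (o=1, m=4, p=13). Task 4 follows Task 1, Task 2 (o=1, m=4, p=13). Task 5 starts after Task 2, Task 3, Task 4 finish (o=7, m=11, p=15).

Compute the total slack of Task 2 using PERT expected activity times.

te_Task 1 = (5 + 4·10 + 15)/6 = 60/6 = 10
te_Task 2 = (1 + 4·3 + 11)/6 = 24/6 = 4
te_Task 3 = (1 + 4·4 + 13)/6 = 30/6 = 5
te_Task 4 = (1 + 4·4 + 13)/6 = 30/6 = 5
te_Task 5 = (7 + 4·11 + 15)/6 = 66/6 = 11

Forward pass:
ES_Task 1 = 0; EF_Task 1 = 10
ES_Task 2 = 0; EF_Task 2 = 4
ES_Task 3 = 4; EF_Task 3 = 4+5 = 9
ES_Task 4 = max(EF_Task 1=10, EF_Task 2=4) = 10; EF_Task 4 = 10+5 = 15
ES_Task 5 = max(EF_Task 2=4, EF_Task 3=9, EF_Task 4=15) = 15; EF_Task 5 = 15+11 = 26
Expected project duration μ = 26 hours. Critical path: Task 1 → Task 4 → Task 5.

Backward pass:
LF_Task 5 = 26; LS_Task 5 = 26−11 = 15
LF_Task 4 = LS_Task 5 = 15; LS_Task 4 = 15−5 = 10
LF_Task 3 = LS_Task 5 = 15; LS_Task 3 = 15−5 = 10
LF_Task 2 = min(LS_Task 3=10, LS_Task 4=10, LS_Task 5=15) = 10; LS_Task 2 = 10−4 = 6
LF_Task 1 = LS_Task 4 = 10; LS_Task 1 = 10−10 = 0
Slack_Task 2 = LS_Task 2 − ES_Task 2 = 6 − 0 = 6

6 hours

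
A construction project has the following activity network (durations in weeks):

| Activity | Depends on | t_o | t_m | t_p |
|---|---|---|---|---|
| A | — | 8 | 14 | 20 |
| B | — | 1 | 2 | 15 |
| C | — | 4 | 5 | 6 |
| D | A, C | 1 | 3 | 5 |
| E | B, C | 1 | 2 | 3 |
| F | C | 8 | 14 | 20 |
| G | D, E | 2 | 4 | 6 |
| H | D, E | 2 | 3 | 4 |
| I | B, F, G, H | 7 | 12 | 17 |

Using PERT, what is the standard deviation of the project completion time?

2.77 weeks

te_A = (8 + 4·14 + 20)/6 = 84/6 = 14; σ²_A = ((20−8)/6)² = 4.000
te_B = (1 + 4·2 + 15)/6 = 24/6 = 4; σ²_B = ((15−1)/6)² = 5.444
te_C = (4 + 4·5 + 6)/6 = 30/6 = 5; σ²_C = ((6−4)/6)² = 0.111
te_D = (1 + 4·3 + 5)/6 = 18/6 = 3; σ²_D = ((5−1)/6)² = 0.444
te_E = (1 + 4·2 + 3)/6 = 12/6 = 2; σ²_E = ((3−1)/6)² = 0.111
te_F = (8 + 4·14 + 20)/6 = 84/6 = 14; σ²_F = ((20−8)/6)² = 4.000
te_G = (2 + 4·4 + 6)/6 = 24/6 = 4; σ²_G = ((6−2)/6)² = 0.444
te_H = (2 + 4·3 + 4)/6 = 18/6 = 3; σ²_H = ((4−2)/6)² = 0.111
te_I = (7 + 4·12 + 17)/6 = 72/6 = 12; σ²_I = ((17−7)/6)² = 2.778

Forward pass:
ES_A = 0; EF_A = 14
ES_B = 0; EF_B = 4
ES_C = 0; EF_C = 5
ES_D = max(EF_A=14, EF_C=5) = 14; EF_D = 14+3 = 17
ES_E = max(EF_B=4, EF_C=5) = 5; EF_E = 5+2 = 7
ES_F = 5; EF_F = 5+14 = 19
ES_G = max(EF_D=17, EF_E=7) = 17; EF_G = 17+4 = 21
ES_H = max(EF_D=17, EF_E=7) = 17; EF_H = 17+3 = 20
ES_I = max(EF_B=4, EF_F=19, EF_G=21, EF_H=20) = 21; EF_I = 21+12 = 33
Expected project duration μ = 33 weeks. Critical path: A → D → G → I.

Variance along critical path = 4.000 + 0.444 + 0.444 + 2.778 = 7.667
σ = √7.667 = 2.769 weeks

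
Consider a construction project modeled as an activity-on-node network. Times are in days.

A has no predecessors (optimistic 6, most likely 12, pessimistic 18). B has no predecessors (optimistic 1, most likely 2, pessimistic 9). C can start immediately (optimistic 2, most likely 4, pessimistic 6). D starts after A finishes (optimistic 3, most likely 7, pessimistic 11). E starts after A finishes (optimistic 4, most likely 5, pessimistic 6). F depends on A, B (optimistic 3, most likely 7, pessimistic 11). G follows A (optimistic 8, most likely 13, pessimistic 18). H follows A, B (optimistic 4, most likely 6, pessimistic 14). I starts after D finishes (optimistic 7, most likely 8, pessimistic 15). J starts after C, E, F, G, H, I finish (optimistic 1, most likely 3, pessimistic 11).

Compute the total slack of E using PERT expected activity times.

te_A = (6 + 4·12 + 18)/6 = 72/6 = 12
te_B = (1 + 4·2 + 9)/6 = 18/6 = 3
te_C = (2 + 4·4 + 6)/6 = 24/6 = 4
te_D = (3 + 4·7 + 11)/6 = 42/6 = 7
te_E = (4 + 4·5 + 6)/6 = 30/6 = 5
te_F = (3 + 4·7 + 11)/6 = 42/6 = 7
te_G = (8 + 4·13 + 18)/6 = 78/6 = 13
te_H = (4 + 4·6 + 14)/6 = 42/6 = 7
te_I = (7 + 4·8 + 15)/6 = 54/6 = 9
te_J = (1 + 4·3 + 11)/6 = 24/6 = 4

Forward pass:
ES_A = 0; EF_A = 12
ES_B = 0; EF_B = 3
ES_C = 0; EF_C = 4
ES_D = 12; EF_D = 12+7 = 19
ES_E = 12; EF_E = 12+5 = 17
ES_F = max(EF_A=12, EF_B=3) = 12; EF_F = 12+7 = 19
ES_G = 12; EF_G = 12+13 = 25
ES_H = max(EF_A=12, EF_B=3) = 12; EF_H = 12+7 = 19
ES_I = 19; EF_I = 19+9 = 28
ES_J = max(EF_C=4, EF_E=17, EF_F=19, EF_G=25, EF_H=19, EF_I=28) = 28; EF_J = 28+4 = 32
Expected project duration μ = 32 days. Critical path: A → D → I → J.

Backward pass:
LF_J = 32; LS_J = 32−4 = 28
LF_I = LS_J = 28; LS_I = 28−9 = 19
LF_H = LS_J = 28; LS_H = 28−7 = 21
LF_G = LS_J = 28; LS_G = 28−13 = 15
LF_F = LS_J = 28; LS_F = 28−7 = 21
LF_E = LS_J = 28; LS_E = 28−5 = 23
LF_D = LS_I = 19; LS_D = 19−7 = 12
LF_C = LS_J = 28; LS_C = 28−4 = 24
LF_B = min(LS_F=21, LS_H=21) = 21; LS_B = 21−3 = 18
LF_A = min(LS_D=12, LS_E=23, LS_F=21, LS_G=15, LS_H=21) = 12; LS_A = 12−12 = 0
Slack_E = LS_E − ES_E = 23 − 12 = 11

11 days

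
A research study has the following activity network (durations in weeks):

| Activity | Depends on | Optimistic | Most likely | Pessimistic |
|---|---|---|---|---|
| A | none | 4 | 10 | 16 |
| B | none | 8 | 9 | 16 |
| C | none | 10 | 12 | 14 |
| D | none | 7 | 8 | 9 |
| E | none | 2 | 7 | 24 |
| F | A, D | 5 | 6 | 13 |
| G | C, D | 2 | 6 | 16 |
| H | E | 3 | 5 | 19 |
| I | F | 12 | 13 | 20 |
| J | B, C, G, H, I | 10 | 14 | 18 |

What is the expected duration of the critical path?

45 weeks

te_A = (4 + 4·10 + 16)/6 = 60/6 = 10
te_B = (8 + 4·9 + 16)/6 = 60/6 = 10
te_C = (10 + 4·12 + 14)/6 = 72/6 = 12
te_D = (7 + 4·8 + 9)/6 = 48/6 = 8
te_E = (2 + 4·7 + 24)/6 = 54/6 = 9
te_F = (5 + 4·6 + 13)/6 = 42/6 = 7
te_G = (2 + 4·6 + 16)/6 = 42/6 = 7
te_H = (3 + 4·5 + 19)/6 = 42/6 = 7
te_I = (12 + 4·13 + 20)/6 = 84/6 = 14
te_J = (10 + 4·14 + 18)/6 = 84/6 = 14

Forward pass:
ES_A = 0; EF_A = 10
ES_B = 0; EF_B = 10
ES_C = 0; EF_C = 12
ES_D = 0; EF_D = 8
ES_E = 0; EF_E = 9
ES_F = max(EF_A=10, EF_D=8) = 10; EF_F = 10+7 = 17
ES_G = max(EF_C=12, EF_D=8) = 12; EF_G = 12+7 = 19
ES_H = 9; EF_H = 9+7 = 16
ES_I = 17; EF_I = 17+14 = 31
ES_J = max(EF_B=10, EF_C=12, EF_G=19, EF_H=16, EF_I=31) = 31; EF_J = 31+14 = 45
Expected project duration μ = 45 weeks. Critical path: A → F → I → J.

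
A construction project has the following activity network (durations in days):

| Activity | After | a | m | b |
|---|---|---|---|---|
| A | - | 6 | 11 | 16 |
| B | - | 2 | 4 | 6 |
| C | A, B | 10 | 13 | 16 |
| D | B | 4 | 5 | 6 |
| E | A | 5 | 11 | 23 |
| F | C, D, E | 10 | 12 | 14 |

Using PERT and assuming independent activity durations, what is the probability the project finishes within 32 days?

te_A = (6 + 4·11 + 16)/6 = 66/6 = 11; σ²_A = ((16−6)/6)² = 2.778
te_B = (2 + 4·4 + 6)/6 = 24/6 = 4; σ²_B = ((6−2)/6)² = 0.444
te_C = (10 + 4·13 + 16)/6 = 78/6 = 13; σ²_C = ((16−10)/6)² = 1.000
te_D = (4 + 4·5 + 6)/6 = 30/6 = 5; σ²_D = ((6−4)/6)² = 0.111
te_E = (5 + 4·11 + 23)/6 = 72/6 = 12; σ²_E = ((23−5)/6)² = 9.000
te_F = (10 + 4·12 + 14)/6 = 72/6 = 12; σ²_F = ((14−10)/6)² = 0.444

Forward pass:
ES_A = 0; EF_A = 11
ES_B = 0; EF_B = 4
ES_C = max(EF_A=11, EF_B=4) = 11; EF_C = 11+13 = 24
ES_D = 4; EF_D = 4+5 = 9
ES_E = 11; EF_E = 11+12 = 23
ES_F = max(EF_C=24, EF_D=9, EF_E=23) = 24; EF_F = 24+12 = 36
Expected project duration μ = 36 days. Critical path: A → C → F.

Variance along critical path = 2.778 + 1.000 + 0.444 = 4.222; σ = √4.222 = 2.055 days.
Z = (32 − 36) / 2.055 = -1.947
P(T ≤ 32) = Φ(-1.947) ≈ 0.026

0.026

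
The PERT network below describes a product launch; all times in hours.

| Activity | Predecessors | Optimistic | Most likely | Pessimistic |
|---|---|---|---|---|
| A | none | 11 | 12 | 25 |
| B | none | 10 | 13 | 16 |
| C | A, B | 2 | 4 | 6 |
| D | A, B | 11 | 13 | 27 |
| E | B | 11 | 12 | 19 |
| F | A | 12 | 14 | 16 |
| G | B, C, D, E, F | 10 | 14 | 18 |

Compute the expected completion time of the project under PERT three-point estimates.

43 hours

te_A = (11 + 4·12 + 25)/6 = 84/6 = 14
te_B = (10 + 4·13 + 16)/6 = 78/6 = 13
te_C = (2 + 4·4 + 6)/6 = 24/6 = 4
te_D = (11 + 4·13 + 27)/6 = 90/6 = 15
te_E = (11 + 4·12 + 19)/6 = 78/6 = 13
te_F = (12 + 4·14 + 16)/6 = 84/6 = 14
te_G = (10 + 4·14 + 18)/6 = 84/6 = 14

Forward pass:
ES_A = 0; EF_A = 14
ES_B = 0; EF_B = 13
ES_C = max(EF_A=14, EF_B=13) = 14; EF_C = 14+4 = 18
ES_D = max(EF_A=14, EF_B=13) = 14; EF_D = 14+15 = 29
ES_E = 13; EF_E = 13+13 = 26
ES_F = 14; EF_F = 14+14 = 28
ES_G = max(EF_B=13, EF_C=18, EF_D=29, EF_E=26, EF_F=28) = 29; EF_G = 29+14 = 43
Expected project duration μ = 43 hours. Critical path: A → D → G.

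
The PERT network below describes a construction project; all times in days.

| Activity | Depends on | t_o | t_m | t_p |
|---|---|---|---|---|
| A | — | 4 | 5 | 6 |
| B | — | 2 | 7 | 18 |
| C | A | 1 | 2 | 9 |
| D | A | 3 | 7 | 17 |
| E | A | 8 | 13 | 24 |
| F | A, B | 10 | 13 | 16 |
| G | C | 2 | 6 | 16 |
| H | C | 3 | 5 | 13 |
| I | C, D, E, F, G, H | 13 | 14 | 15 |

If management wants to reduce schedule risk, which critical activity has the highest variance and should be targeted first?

B

te_A = (4 + 4·5 + 6)/6 = 30/6 = 5; σ²_A = ((6−4)/6)² = 0.111
te_B = (2 + 4·7 + 18)/6 = 48/6 = 8; σ²_B = ((18−2)/6)² = 7.111
te_C = (1 + 4·2 + 9)/6 = 18/6 = 3; σ²_C = ((9−1)/6)² = 1.778
te_D = (3 + 4·7 + 17)/6 = 48/6 = 8; σ²_D = ((17−3)/6)² = 5.444
te_E = (8 + 4·13 + 24)/6 = 84/6 = 14; σ²_E = ((24−8)/6)² = 7.111
te_F = (10 + 4·13 + 16)/6 = 78/6 = 13; σ²_F = ((16−10)/6)² = 1.000
te_G = (2 + 4·6 + 16)/6 = 42/6 = 7; σ²_G = ((16−2)/6)² = 5.444
te_H = (3 + 4·5 + 13)/6 = 36/6 = 6; σ²_H = ((13−3)/6)² = 2.778
te_I = (13 + 4·14 + 15)/6 = 84/6 = 14; σ²_I = ((15−13)/6)² = 0.111

Forward pass:
ES_A = 0; EF_A = 5
ES_B = 0; EF_B = 8
ES_C = 5; EF_C = 5+3 = 8
ES_D = 5; EF_D = 5+8 = 13
ES_E = 5; EF_E = 5+14 = 19
ES_F = max(EF_A=5, EF_B=8) = 8; EF_F = 8+13 = 21
ES_G = 8; EF_G = 8+7 = 15
ES_H = 8; EF_H = 8+6 = 14
ES_I = max(EF_C=8, EF_D=13, EF_E=19, EF_F=21, EF_G=15, EF_H=14) = 21; EF_I = 21+14 = 35
Expected project duration μ = 35 days. Critical path: B → F → I.

Variances on critical path: σ²_B=7.111, σ²_F=1.000, σ²_I=0.111.
Largest is σ²_B = 7.111.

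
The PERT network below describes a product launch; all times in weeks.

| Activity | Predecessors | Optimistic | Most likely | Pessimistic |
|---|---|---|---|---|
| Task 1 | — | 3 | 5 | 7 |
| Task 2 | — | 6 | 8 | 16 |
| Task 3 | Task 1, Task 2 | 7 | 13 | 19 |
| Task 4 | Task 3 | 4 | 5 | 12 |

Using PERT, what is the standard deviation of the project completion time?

2.92 weeks

te_Task 1 = (3 + 4·5 + 7)/6 = 30/6 = 5; σ²_Task 1 = ((7−3)/6)² = 0.444
te_Task 2 = (6 + 4·8 + 16)/6 = 54/6 = 9; σ²_Task 2 = ((16−6)/6)² = 2.778
te_Task 3 = (7 + 4·13 + 19)/6 = 78/6 = 13; σ²_Task 3 = ((19−7)/6)² = 4.000
te_Task 4 = (4 + 4·5 + 12)/6 = 36/6 = 6; σ²_Task 4 = ((12−4)/6)² = 1.778

Forward pass:
ES_Task 1 = 0; EF_Task 1 = 5
ES_Task 2 = 0; EF_Task 2 = 9
ES_Task 3 = max(EF_Task 1=5, EF_Task 2=9) = 9; EF_Task 3 = 9+13 = 22
ES_Task 4 = 22; EF_Task 4 = 22+6 = 28
Expected project duration μ = 28 weeks. Critical path: Task 2 → Task 3 → Task 4.

Variance along critical path = 2.778 + 4.000 + 1.778 = 8.556
σ = √8.556 = 2.925 weeks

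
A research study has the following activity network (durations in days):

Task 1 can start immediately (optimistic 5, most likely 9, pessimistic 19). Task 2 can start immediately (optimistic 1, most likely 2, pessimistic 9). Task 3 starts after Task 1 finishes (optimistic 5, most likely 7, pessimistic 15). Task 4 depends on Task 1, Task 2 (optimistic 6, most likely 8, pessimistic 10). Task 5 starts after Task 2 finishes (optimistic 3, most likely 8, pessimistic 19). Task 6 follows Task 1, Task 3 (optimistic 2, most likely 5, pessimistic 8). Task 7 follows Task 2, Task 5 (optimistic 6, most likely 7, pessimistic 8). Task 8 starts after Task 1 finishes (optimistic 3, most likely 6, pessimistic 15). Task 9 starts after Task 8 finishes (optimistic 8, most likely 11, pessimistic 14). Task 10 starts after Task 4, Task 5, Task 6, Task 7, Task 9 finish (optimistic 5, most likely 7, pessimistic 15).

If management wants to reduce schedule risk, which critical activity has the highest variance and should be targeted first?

te_Task 1 = (5 + 4·9 + 19)/6 = 60/6 = 10; σ²_Task 1 = ((19−5)/6)² = 5.444
te_Task 2 = (1 + 4·2 + 9)/6 = 18/6 = 3; σ²_Task 2 = ((9−1)/6)² = 1.778
te_Task 3 = (5 + 4·7 + 15)/6 = 48/6 = 8; σ²_Task 3 = ((15−5)/6)² = 2.778
te_Task 4 = (6 + 4·8 + 10)/6 = 48/6 = 8; σ²_Task 4 = ((10−6)/6)² = 0.444
te_Task 5 = (3 + 4·8 + 19)/6 = 54/6 = 9; σ²_Task 5 = ((19−3)/6)² = 7.111
te_Task 6 = (2 + 4·5 + 8)/6 = 30/6 = 5; σ²_Task 6 = ((8−2)/6)² = 1.000
te_Task 7 = (6 + 4·7 + 8)/6 = 42/6 = 7; σ²_Task 7 = ((8−6)/6)² = 0.111
te_Task 8 = (3 + 4·6 + 15)/6 = 42/6 = 7; σ²_Task 8 = ((15−3)/6)² = 4.000
te_Task 9 = (8 + 4·11 + 14)/6 = 66/6 = 11; σ²_Task 9 = ((14−8)/6)² = 1.000
te_Task 10 = (5 + 4·7 + 15)/6 = 48/6 = 8; σ²_Task 10 = ((15−5)/6)² = 2.778

Forward pass:
ES_Task 1 = 0; EF_Task 1 = 10
ES_Task 2 = 0; EF_Task 2 = 3
ES_Task 3 = 10; EF_Task 3 = 10+8 = 18
ES_Task 4 = max(EF_Task 1=10, EF_Task 2=3) = 10; EF_Task 4 = 10+8 = 18
ES_Task 5 = 3; EF_Task 5 = 3+9 = 12
ES_Task 6 = max(EF_Task 1=10, EF_Task 3=18) = 18; EF_Task 6 = 18+5 = 23
ES_Task 7 = max(EF_Task 2=3, EF_Task 5=12) = 12; EF_Task 7 = 12+7 = 19
ES_Task 8 = 10; EF_Task 8 = 10+7 = 17
ES_Task 9 = 17; EF_Task 9 = 17+11 = 28
ES_Task 10 = max(EF_Task 4=18, EF_Task 5=12, EF_Task 6=23, EF_Task 7=19, EF_Task 9=28) = 28; EF_Task 10 = 28+8 = 36
Expected project duration μ = 36 days. Critical path: Task 1 → Task 8 → Task 9 → Task 10.

Variances on critical path: σ²_Task 1=5.444, σ²_Task 8=4.000, σ²_Task 9=1.000, σ²_Task 10=2.778.
Largest is σ²_Task 1 = 5.444.

Task 1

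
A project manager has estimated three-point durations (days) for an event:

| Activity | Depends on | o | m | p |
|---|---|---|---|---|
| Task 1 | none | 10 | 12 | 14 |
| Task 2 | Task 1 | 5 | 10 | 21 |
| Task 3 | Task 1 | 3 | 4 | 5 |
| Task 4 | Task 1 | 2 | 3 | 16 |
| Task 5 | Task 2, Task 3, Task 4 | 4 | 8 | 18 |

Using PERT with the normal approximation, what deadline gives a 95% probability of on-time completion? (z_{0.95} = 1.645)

te_Task 1 = (10 + 4·12 + 14)/6 = 72/6 = 12; σ²_Task 1 = ((14−10)/6)² = 0.444
te_Task 2 = (5 + 4·10 + 21)/6 = 66/6 = 11; σ²_Task 2 = ((21−5)/6)² = 7.111
te_Task 3 = (3 + 4·4 + 5)/6 = 24/6 = 4; σ²_Task 3 = ((5−3)/6)² = 0.111
te_Task 4 = (2 + 4·3 + 16)/6 = 30/6 = 5; σ²_Task 4 = ((16−2)/6)² = 5.444
te_Task 5 = (4 + 4·8 + 18)/6 = 54/6 = 9; σ²_Task 5 = ((18−4)/6)² = 5.444

Forward pass:
ES_Task 1 = 0; EF_Task 1 = 12
ES_Task 2 = 12; EF_Task 2 = 12+11 = 23
ES_Task 3 = 12; EF_Task 3 = 12+4 = 16
ES_Task 4 = 12; EF_Task 4 = 12+5 = 17
ES_Task 5 = max(EF_Task 2=23, EF_Task 3=16, EF_Task 4=17) = 23; EF_Task 5 = 23+9 = 32
Expected project duration μ = 32 days. Critical path: Task 1 → Task 2 → Task 5.

Variance along critical path = 0.444 + 7.111 + 5.444 = 13.000; σ = 3.606 days.
D = μ + z·σ = 32 + 1.645·3.606 = 37.9 days

37.9 days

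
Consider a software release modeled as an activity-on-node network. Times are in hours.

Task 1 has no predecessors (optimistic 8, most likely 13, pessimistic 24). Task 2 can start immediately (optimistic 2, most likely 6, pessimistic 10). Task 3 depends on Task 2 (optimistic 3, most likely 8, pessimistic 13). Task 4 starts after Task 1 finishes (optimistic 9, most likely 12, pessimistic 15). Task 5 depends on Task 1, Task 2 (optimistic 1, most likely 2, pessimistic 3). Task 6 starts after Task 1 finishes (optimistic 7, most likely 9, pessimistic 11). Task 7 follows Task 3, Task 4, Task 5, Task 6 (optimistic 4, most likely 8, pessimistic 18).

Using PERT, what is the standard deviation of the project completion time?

te_Task 1 = (8 + 4·13 + 24)/6 = 84/6 = 14; σ²_Task 1 = ((24−8)/6)² = 7.111
te_Task 2 = (2 + 4·6 + 10)/6 = 36/6 = 6; σ²_Task 2 = ((10−2)/6)² = 1.778
te_Task 3 = (3 + 4·8 + 13)/6 = 48/6 = 8; σ²_Task 3 = ((13−3)/6)² = 2.778
te_Task 4 = (9 + 4·12 + 15)/6 = 72/6 = 12; σ²_Task 4 = ((15−9)/6)² = 1.000
te_Task 5 = (1 + 4·2 + 3)/6 = 12/6 = 2; σ²_Task 5 = ((3−1)/6)² = 0.111
te_Task 6 = (7 + 4·9 + 11)/6 = 54/6 = 9; σ²_Task 6 = ((11−7)/6)² = 0.444
te_Task 7 = (4 + 4·8 + 18)/6 = 54/6 = 9; σ²_Task 7 = ((18−4)/6)² = 5.444

Forward pass:
ES_Task 1 = 0; EF_Task 1 = 14
ES_Task 2 = 0; EF_Task 2 = 6
ES_Task 3 = 6; EF_Task 3 = 6+8 = 14
ES_Task 4 = 14; EF_Task 4 = 14+12 = 26
ES_Task 5 = max(EF_Task 1=14, EF_Task 2=6) = 14; EF_Task 5 = 14+2 = 16
ES_Task 6 = 14; EF_Task 6 = 14+9 = 23
ES_Task 7 = max(EF_Task 3=14, EF_Task 4=26, EF_Task 5=16, EF_Task 6=23) = 26; EF_Task 7 = 26+9 = 35
Expected project duration μ = 35 hours. Critical path: Task 1 → Task 4 → Task 7.

Variance along critical path = 7.111 + 1.000 + 5.444 = 13.556
σ = √13.556 = 3.682 hours

3.68 hours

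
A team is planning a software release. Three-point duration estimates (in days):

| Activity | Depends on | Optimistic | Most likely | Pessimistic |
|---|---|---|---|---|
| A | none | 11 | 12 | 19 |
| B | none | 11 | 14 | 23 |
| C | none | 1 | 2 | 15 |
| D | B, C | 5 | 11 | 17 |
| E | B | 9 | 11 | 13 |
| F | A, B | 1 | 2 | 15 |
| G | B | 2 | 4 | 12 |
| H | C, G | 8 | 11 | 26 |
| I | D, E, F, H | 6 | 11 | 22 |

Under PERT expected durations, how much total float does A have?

te_A = (11 + 4·12 + 19)/6 = 78/6 = 13
te_B = (11 + 4·14 + 23)/6 = 90/6 = 15
te_C = (1 + 4·2 + 15)/6 = 24/6 = 4
te_D = (5 + 4·11 + 17)/6 = 66/6 = 11
te_E = (9 + 4·11 + 13)/6 = 66/6 = 11
te_F = (1 + 4·2 + 15)/6 = 24/6 = 4
te_G = (2 + 4·4 + 12)/6 = 30/6 = 5
te_H = (8 + 4·11 + 26)/6 = 78/6 = 13
te_I = (6 + 4·11 + 22)/6 = 72/6 = 12

Forward pass:
ES_A = 0; EF_A = 13
ES_B = 0; EF_B = 15
ES_C = 0; EF_C = 4
ES_D = max(EF_B=15, EF_C=4) = 15; EF_D = 15+11 = 26
ES_E = 15; EF_E = 15+11 = 26
ES_F = max(EF_A=13, EF_B=15) = 15; EF_F = 15+4 = 19
ES_G = 15; EF_G = 15+5 = 20
ES_H = max(EF_C=4, EF_G=20) = 20; EF_H = 20+13 = 33
ES_I = max(EF_D=26, EF_E=26, EF_F=19, EF_H=33) = 33; EF_I = 33+12 = 45
Expected project duration μ = 45 days. Critical path: B → G → H → I.

Backward pass:
LF_I = 45; LS_I = 45−12 = 33
LF_H = LS_I = 33; LS_H = 33−13 = 20
LF_G = LS_H = 20; LS_G = 20−5 = 15
LF_F = LS_I = 33; LS_F = 33−4 = 29
LF_E = LS_I = 33; LS_E = 33−11 = 22
LF_D = LS_I = 33; LS_D = 33−11 = 22
LF_C = min(LS_D=22, LS_H=20) = 20; LS_C = 20−4 = 16
LF_B = min(LS_D=22, LS_E=22, LS_F=29, LS_G=15) = 15; LS_B = 15−15 = 0
LF_A = LS_F = 29; LS_A = 29−13 = 16
Slack_A = LS_A − ES_A = 16 − 0 = 16

16 days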